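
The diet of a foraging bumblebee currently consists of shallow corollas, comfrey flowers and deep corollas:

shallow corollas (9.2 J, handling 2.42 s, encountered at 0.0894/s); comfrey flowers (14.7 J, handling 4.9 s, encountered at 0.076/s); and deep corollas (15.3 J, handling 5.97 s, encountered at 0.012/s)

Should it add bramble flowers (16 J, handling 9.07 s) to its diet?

Intake rate on the current diet: R = (0.0894×9.2 + 0.076×14.7 + 0.012×15.3) / (1 + 0.0894×2.42 + 0.076×4.9 + 0.012×5.97) = 2.123/1.66 = 1.279 J/s.
bramble flowers: E/h = 16/9.07 = 1.764 J/s.
Since 1.764 > R, including bramble flowers increases the long-run rate.

Yes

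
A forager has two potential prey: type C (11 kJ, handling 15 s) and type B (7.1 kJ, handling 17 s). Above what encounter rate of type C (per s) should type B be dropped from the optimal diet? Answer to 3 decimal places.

The zero-one rule: include type B iff E₂/h₂ > λE₁/(1+λh₁). Equality gives the switch point.
λE₁h₂ = E₂ + λE₂h₁ ⇒ λ = E₂/(E₁h₂ − E₂h₁) = 7.1/(187 − 106.5) = 0.0882 per s.

0.088 per s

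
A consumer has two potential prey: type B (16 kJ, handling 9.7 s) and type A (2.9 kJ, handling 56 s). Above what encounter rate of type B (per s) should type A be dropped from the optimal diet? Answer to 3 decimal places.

Drop type A once their profitability E₂/h₂ falls below the rate achievable on type B alone: E₂/h₂ = λE₁/(1 + λh₁).
Solve for λ: λE₁h₂ = E₂(1 + λh₁) → λ(E₁h₂ − E₂h₁) = E₂ → λ = E₂/(E₁h₂ − E₂h₁).
λ = 2.9/(16×56 − 2.9×9.7) = 2.9/867.9 = 0.003342 per s.

0.003 per s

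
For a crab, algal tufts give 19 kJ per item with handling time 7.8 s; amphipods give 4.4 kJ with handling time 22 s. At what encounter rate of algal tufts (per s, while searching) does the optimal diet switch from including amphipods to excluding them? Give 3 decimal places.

The zero-one rule: include amphipods iff E₂/h₂ > λE₁/(1+λh₁). Equality gives the switch point.
λE₁h₂ = E₂ + λE₂h₁ ⇒ λ = E₂/(E₁h₂ − E₂h₁) = 4.4/(418 − 34.32) = 0.01147 per s.

0.011 per s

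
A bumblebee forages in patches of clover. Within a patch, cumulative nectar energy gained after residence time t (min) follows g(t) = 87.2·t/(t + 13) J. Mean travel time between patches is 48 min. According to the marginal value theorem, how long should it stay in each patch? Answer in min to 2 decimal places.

By the marginal value theorem, leave when the instantaneous gain rate g'(t) equals the habitat-wide average g(t)/(T + t).
g'(t) = 87.2·13/(t + 13)². Setting 87.2·13/(t+13)² = 87.2t/[(t+13)(48+t)] gives 13(48+t) = t(t+13), so t² = 13×48 = 624.
t* = √624 = 24.98 min.

24.98 min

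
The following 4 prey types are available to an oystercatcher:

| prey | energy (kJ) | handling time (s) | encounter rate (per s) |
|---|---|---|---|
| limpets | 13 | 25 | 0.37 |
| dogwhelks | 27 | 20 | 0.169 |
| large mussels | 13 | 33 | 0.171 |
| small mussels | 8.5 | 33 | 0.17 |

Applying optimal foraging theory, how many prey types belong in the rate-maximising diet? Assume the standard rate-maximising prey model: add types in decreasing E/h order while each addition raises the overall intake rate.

E/h in descending order: dogwhelks 1.35, limpets 0.52, large mussels 0.394, small mussels 0.258 kJ/s. The optimal diet is the largest prefix of this list for which every included type satisfies E_i/h_i > R on the types above it.
Rate on top 1: 1.042. limpets: 0.52 < 1.042 → exclude; stop.
Optimal diet: dogwhelks — 1 of 4 types.

1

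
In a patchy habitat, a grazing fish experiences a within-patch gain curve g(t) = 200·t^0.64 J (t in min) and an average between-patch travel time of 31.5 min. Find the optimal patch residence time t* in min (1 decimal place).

56.0 min

By the marginal value theorem, leave when the instantaneous gain rate g'(t) equals the habitat-wide average g(t)/(T + t).
g'(t) = 0.64·200·t^-0.36. Setting 0.64·200·t^-0.36 = 200·t^0.64/(31.5+t) gives 0.64(31.5+t) = t, so 0.36·t = 0.64×31.5.
t* = 0.64×31.5/0.36 = 56 min.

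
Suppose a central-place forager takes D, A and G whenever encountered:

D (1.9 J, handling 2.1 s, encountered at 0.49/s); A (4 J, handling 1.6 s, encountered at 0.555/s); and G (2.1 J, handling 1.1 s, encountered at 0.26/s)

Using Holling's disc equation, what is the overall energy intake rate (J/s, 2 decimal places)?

1.15 J/s

R = (0.49×1.9 + 0.555×4 + 0.26×2.1) / (1 + 0.49×2.1 + 0.555×1.6 + 0.26×1.1) = 3.697/3.203 = 1.154 J/s.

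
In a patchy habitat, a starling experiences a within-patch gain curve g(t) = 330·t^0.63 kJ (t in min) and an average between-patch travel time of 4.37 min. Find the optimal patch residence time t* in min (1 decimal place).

Optimal t* satisfies g'(t*) = g(t*)/(T + t*).
g'(t) = 0.63·330·t^-0.37. Setting 0.63·330·t^-0.37 = 330·t^0.63/(4.37+t) gives 0.63(4.37+t) = t, so 0.37·t = 0.63×4.37.
t* = 0.63×4.37/0.37 = 7.441 min.

7.4 min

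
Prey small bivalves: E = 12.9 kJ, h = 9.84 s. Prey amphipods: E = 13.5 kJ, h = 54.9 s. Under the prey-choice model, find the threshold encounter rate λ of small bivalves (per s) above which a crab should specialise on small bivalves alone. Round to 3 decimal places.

At the threshold, the rate on small bivalves alone equals the profitability of amphipods: λ·12.9/(1 + λ·9.84) = 13.5/54.9 = 0.2459.
Rearranging, λ(12.9 − 0.2459×9.84) = 0.2459, so λ = 0.2459/10.48 = 0.02346 per s.

0.023 per s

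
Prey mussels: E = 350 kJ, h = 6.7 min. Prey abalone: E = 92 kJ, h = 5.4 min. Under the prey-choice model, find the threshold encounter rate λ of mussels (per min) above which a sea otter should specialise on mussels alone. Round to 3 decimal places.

0.072 per min

At the threshold, the rate on mussels alone equals the profitability of abalone: λ·350/(1 + λ·6.7) = 92/5.4 = 17.04.
Rearranging, λ(350 − 17.04×6.7) = 17.04, so λ = 17.04/235.9 = 0.07224 per min.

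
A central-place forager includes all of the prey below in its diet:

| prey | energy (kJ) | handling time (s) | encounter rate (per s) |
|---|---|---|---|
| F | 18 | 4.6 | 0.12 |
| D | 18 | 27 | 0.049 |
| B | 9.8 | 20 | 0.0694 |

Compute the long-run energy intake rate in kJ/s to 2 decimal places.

Energy encountered per unit search time: 0.12×18 + 0.049×18 + 0.0694×9.8 = 3.722 kJ/s.
Handling time per unit search time: 0.12×4.6 + 0.049×27 + 0.0694×20 = 3.263.
Rate = 3.722/(1 + 3.263) = 0.8731 kJ/s.

0.87 kJ/s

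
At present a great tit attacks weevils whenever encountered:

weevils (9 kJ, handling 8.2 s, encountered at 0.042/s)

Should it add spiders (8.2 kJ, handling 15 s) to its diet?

Intake rate on the current diet: R = (0.042×9) / (1 + 0.042×8.2) = 0.378/1.344 = 0.2812 kJ/s.
spiders: E/h = 8.2/15 = 0.5467 kJ/s.
Since 0.5467 > R, including spiders increases the long-run rate.

Yes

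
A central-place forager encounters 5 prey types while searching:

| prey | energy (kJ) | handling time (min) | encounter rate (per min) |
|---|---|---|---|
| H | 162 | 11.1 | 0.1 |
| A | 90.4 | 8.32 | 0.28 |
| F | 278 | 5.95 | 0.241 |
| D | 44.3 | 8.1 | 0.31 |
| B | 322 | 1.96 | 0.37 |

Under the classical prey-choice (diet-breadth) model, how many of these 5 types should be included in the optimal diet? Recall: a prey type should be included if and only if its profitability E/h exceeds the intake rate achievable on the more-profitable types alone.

1

E/h in descending order: B 164, F 46.7, H 14.6, A 10.9, D 5.47 kJ/min. The optimal diet is the largest prefix of this list for which every included type satisfies E_i/h_i > R on the types above it.
Rate on top 1: 69.06. F: 46.7 < 69.06 → exclude; stop.
Optimal diet: B — 1 of 5 types.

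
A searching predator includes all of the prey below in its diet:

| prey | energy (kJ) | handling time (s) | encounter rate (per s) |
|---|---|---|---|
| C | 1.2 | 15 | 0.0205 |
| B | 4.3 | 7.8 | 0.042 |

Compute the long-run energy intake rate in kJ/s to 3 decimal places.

Energy encountered per unit search time: 0.0205×1.2 + 0.042×4.3 = 0.2052 kJ/s.
Handling time per unit search time: 0.0205×15 + 0.042×7.8 = 0.6351.
Rate = 0.2052/(1 + 0.6351) = 0.1255 kJ/s.

0.125 kJ/s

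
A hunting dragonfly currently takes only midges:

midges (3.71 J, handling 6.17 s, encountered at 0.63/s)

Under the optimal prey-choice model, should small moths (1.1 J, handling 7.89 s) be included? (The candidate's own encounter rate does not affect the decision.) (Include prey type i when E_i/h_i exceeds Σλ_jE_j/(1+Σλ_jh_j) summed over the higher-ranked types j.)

No

Intake rate on the current diet: R = (0.63×3.71) / (1 + 0.63×6.17) = 2.337/4.887 = 0.4783 J/s.
small moths: E/h = 1.1/7.89 = 0.1394 J/s.
Since 0.1394 < R, time spent handling small moths is better spent searching.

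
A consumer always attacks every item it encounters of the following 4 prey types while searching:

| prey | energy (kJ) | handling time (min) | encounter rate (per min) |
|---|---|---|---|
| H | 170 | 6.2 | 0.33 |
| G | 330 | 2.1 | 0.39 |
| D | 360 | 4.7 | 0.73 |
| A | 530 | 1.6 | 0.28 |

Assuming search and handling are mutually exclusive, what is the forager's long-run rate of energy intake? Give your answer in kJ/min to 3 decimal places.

R = Σλ_iE_i / (1 + Σλ_ih_i)
Numerator: 0.33×170 + 0.39×330 + 0.73×360 + 0.28×530 = 596
Denominator: 1 + 0.33×6.2 + 0.39×2.1 + 0.73×4.7 + 0.28×1.6 = 7.744
R = 596/7.744 = 76.96 kJ/min

76.963 kJ/min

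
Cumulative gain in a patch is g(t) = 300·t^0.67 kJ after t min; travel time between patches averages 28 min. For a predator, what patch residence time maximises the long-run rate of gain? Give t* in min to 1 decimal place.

56.8 min

Optimal t* satisfies g'(t*) = g(t*)/(T + t*).
g'(t) = 0.67·300·t^-0.33. Setting 0.67·300·t^-0.33 = 300·t^0.67/(28+t) gives 0.67(28+t) = t, so 0.33·t = 0.67×28.
t* = 0.67×28/0.33 = 56.85 min.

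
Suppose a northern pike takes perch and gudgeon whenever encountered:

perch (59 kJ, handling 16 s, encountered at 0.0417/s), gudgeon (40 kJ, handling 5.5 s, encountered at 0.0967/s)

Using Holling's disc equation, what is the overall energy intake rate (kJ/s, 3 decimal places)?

2.878 kJ/s

R = Σλ_iE_i / (1 + Σλ_ih_i)
Numerator: 0.0417×59 + 0.0967×40 = 6.328
Denominator: 1 + 0.0417×16 + 0.0967×5.5 = 2.199
R = 6.328/2.199 = 2.878 kJ/s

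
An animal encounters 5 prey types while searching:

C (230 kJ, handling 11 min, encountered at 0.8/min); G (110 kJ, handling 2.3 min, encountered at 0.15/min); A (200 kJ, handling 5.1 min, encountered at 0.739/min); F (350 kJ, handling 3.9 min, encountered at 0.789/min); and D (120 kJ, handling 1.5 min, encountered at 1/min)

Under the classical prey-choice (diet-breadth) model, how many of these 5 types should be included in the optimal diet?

Profitabilities (E/h, kJ/min): F 89.7, D 80, G 47.8, A 39.2, C 20.9. Add prey in this order while the next type's profitability exceeds the intake rate on those already taken.
Rate on top 1: 67.73. D: 80 > 67.73 → include.
Rate on top 2: 71.03. G: 47.8 < 71.03 → exclude; stop.
Optimal diet: F, D — 2 of 5 types.

2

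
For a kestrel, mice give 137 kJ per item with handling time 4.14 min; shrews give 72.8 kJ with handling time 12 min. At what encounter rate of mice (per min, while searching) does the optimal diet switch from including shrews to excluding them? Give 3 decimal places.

0.054 per min

At the threshold, the rate on mice alone equals the profitability of shrews: λ·137/(1 + λ·4.14) = 72.8/12 = 6.067.
Rearranging, λ(137 − 6.067×4.14) = 6.067, so λ = 6.067/111.9 = 0.05422 per min.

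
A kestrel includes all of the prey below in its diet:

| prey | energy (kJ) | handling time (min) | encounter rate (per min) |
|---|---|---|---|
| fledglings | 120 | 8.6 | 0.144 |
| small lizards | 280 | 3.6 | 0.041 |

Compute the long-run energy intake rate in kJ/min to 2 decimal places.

R = Σλ_iE_i / (1 + Σλ_ih_i)
Numerator: 0.144×120 + 0.041×280 = 28.76
Denominator: 1 + 0.144×8.6 + 0.041×3.6 = 2.386
R = 28.76/2.386 = 12.05 kJ/min

12.05 kJ/min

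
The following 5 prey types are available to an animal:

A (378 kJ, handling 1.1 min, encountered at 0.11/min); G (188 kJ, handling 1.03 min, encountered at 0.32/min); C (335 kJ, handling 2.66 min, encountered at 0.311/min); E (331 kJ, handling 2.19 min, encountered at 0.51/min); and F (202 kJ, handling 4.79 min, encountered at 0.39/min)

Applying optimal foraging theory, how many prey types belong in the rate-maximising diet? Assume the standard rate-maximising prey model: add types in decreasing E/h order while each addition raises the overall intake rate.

Rank by E/h (kJ/min): A 344, G 183, E 151, C 126, F 42.2. Include each in turn until the next type's E/h falls below the running intake rate.
Rate on top 1: 37.09. G: 183 > 37.09 → include.
Rate on top 2: 70.14. E: 151 > 70.14 → include.
Rate on top 3: 105.4. C: 126 > 105.4 → include.
Rate on top 4: 110.4. F: 42.2 < 110.4 → exclude; stop.
Optimal diet: A, G, E, C — 4 of 5 types.

4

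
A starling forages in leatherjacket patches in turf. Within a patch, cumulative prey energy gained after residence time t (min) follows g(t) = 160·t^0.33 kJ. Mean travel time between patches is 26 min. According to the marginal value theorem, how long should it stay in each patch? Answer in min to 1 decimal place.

12.8 min

Optimal t* satisfies g'(t*) = g(t*)/(T + t*).
g'(t) = 0.33·160·t^-0.67. Setting 0.33·160·t^-0.67 = 160·t^0.33/(26+t) gives 0.33(26+t) = t, so 0.67·t = 0.33×26.
t* = 0.33×26/0.67 = 12.81 min.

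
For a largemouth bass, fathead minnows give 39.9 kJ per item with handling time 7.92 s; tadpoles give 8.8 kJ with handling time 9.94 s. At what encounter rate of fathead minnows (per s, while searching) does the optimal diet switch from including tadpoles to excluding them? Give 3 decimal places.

Drop tadpoles once their profitability E₂/h₂ falls below the rate achievable on fathead minnows alone: E₂/h₂ = λE₁/(1 + λh₁).
Solve for λ: λE₁h₂ = E₂(1 + λh₁) → λ(E₁h₂ − E₂h₁) = E₂ → λ = E₂/(E₁h₂ − E₂h₁).
λ = 8.8/(39.9×9.94 − 8.8×7.92) = 8.8/326.9 = 0.02692 per s.

0.027 per s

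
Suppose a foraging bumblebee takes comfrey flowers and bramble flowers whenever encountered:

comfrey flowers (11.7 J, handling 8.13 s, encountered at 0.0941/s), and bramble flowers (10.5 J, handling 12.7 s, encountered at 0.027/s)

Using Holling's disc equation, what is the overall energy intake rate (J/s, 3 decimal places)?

R = Σλ_iE_i / (1 + Σλ_ih_i)
Numerator: 0.0941×11.7 + 0.027×10.5 = 1.384
Denominator: 1 + 0.0941×8.13 + 0.027×12.7 = 2.108
R = 1.384/2.108 = 0.6568 J/s

0.657 J/s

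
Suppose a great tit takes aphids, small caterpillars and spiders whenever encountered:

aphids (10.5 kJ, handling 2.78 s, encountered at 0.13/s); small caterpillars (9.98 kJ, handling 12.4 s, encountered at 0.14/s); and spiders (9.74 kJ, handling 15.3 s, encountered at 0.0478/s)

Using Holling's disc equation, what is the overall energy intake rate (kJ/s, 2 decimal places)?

0.84 kJ/s

R = (0.13×10.5 + 0.14×9.98 + 0.0478×9.74) / (1 + 0.13×2.78 + 0.14×12.4 + 0.0478×15.3) = 3.228/3.829 = 0.843 kJ/s.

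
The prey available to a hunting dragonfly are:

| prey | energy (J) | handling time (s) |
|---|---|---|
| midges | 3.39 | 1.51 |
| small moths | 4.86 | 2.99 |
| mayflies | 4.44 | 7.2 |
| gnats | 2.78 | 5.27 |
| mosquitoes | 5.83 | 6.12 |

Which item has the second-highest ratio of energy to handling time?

In descending order of E/h:
midges: 3.39/1.51 = 2.25 J/s
small moths: 4.86/2.99 = 1.63 J/s
mosquitoes: 5.83/6.12 = 0.953 J/s
mayflies: 4.44/7.2 = 0.617 J/s
gnats: 2.78/5.27 = 0.528 J/s

small moths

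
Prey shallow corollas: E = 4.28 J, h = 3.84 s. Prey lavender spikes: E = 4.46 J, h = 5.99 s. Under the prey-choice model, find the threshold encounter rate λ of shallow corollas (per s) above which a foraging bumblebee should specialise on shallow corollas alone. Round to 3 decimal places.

0.524 per s

The zero-one rule: include lavender spikes iff E₂/h₂ > λE₁/(1+λh₁). Equality gives the switch point.
λE₁h₂ = E₂ + λE₂h₁ ⇒ λ = E₂/(E₁h₂ − E₂h₁) = 4.46/(25.64 − 17.13) = 0.524 per s.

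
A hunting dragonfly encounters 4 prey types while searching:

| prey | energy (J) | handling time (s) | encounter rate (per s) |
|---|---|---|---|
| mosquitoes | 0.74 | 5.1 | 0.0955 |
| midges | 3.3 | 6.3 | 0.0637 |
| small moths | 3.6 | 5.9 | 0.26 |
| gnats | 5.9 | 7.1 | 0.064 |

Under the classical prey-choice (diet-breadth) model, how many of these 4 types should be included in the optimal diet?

Profitabilities (E/h, J/s): gnats 0.831, small moths 0.61, midges 0.524, mosquitoes 0.145. Add prey in this order while the next type's profitability exceeds the intake rate on those already taken.
Rate on top 1: 0.2596. small moths: 0.61 > 0.2596 → include.
Rate on top 2: 0.4396. midges: 0.524 > 0.4396 → include.
Rate on top 3: 0.4495. mosquitoes: 0.145 < 0.4495 → exclude; stop.
Optimal diet: gnats, small moths, midges — 3 of 4 types.

3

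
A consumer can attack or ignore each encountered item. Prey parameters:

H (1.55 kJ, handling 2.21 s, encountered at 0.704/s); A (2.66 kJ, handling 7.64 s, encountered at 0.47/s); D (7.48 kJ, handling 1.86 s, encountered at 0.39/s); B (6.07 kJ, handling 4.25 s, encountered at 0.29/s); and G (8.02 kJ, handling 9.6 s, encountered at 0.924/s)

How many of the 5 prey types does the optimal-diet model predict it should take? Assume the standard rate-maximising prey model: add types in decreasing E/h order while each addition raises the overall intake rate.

1

Rank by E/h (kJ/s): D 4.02, B 1.43, G 0.835, H 0.701, A 0.348. Include each in turn until the next type's E/h falls below the running intake rate.
Rate on top 1: 1.691. B: 1.43 < 1.691 → exclude; stop.
Optimal diet: D — 1 of 5 types.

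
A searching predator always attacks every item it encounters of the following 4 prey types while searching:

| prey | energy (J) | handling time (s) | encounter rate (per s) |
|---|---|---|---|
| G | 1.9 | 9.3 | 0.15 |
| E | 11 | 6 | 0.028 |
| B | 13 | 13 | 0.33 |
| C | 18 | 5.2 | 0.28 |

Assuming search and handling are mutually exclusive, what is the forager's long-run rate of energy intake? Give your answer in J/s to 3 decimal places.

R = Σλ_iE_i / (1 + Σλ_ih_i)
Numerator: 0.15×1.9 + 0.028×11 + 0.33×13 + 0.28×18 = 9.923
Denominator: 1 + 0.15×9.3 + 0.028×6 + 0.33×13 + 0.28×5.2 = 8.309
R = 9.923/8.309 = 1.194 J/s

1.194 J/s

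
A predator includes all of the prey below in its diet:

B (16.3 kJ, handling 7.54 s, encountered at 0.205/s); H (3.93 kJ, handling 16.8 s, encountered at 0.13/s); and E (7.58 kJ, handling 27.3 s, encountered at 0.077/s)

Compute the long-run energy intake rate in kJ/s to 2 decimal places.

Energy encountered per unit search time: 0.205×16.3 + 0.13×3.93 + 0.077×7.58 = 4.436 kJ/s.
Handling time per unit search time: 0.205×7.54 + 0.13×16.8 + 0.077×27.3 = 5.832.
Rate = 4.436/(1 + 5.832) = 0.6493 kJ/s.

0.65 kJ/s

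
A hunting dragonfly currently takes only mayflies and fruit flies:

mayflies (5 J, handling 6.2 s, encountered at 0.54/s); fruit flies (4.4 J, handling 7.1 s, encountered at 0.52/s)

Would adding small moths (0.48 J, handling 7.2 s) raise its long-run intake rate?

No

Current rate: (0.54×5 + 0.52×4.4)/(1 + 0.54×6.2 + 0.52×7.1) = 0.6204 J/s.
Profitability of small moths: 0.48/7.2 = 0.06667 J/s.
Since 0.06667 < R, time spent handling small moths is better spent searching.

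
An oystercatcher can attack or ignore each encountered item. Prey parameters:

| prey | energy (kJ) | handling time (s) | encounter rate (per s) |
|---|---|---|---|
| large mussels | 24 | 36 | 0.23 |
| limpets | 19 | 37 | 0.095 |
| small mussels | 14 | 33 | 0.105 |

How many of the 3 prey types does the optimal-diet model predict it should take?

Profitabilities (E/h, kJ/s): large mussels 0.667, limpets 0.514, small mussels 0.424. Add prey in this order while the next type's profitability exceeds the intake rate on those already taken.
Rate on top 1: 0.5948. limpets: 0.514 < 0.5948 → exclude; stop.
Optimal diet: large mussels — 1 of 3 types.

1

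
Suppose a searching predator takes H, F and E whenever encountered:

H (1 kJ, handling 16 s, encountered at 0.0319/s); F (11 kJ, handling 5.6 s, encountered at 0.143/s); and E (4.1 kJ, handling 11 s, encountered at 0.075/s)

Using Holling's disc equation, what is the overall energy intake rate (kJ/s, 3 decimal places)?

R = (0.0319×1 + 0.143×11 + 0.075×4.1) / (1 + 0.0319×16 + 0.143×5.6 + 0.075×11) = 1.912/3.136 = 0.6098 kJ/s.

0.610 kJ/s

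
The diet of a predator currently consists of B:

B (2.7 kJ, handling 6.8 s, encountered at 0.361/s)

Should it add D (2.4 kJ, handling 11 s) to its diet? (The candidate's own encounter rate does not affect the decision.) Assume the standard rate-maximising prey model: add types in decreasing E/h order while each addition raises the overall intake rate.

No

Intake rate on the current diet: R = (0.361×2.7) / (1 + 0.361×6.8) = 0.9747/3.455 = 0.2821 kJ/s.
D: E/h = 2.4/11 = 0.2182 kJ/s.
0.2182 < 0.2821, so adding D would lower the average — exclude it.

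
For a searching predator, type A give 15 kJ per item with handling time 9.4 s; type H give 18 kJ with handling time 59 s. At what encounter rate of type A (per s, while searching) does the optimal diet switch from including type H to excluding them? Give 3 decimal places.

0.025 per s

Drop type H once their profitability E₂/h₂ falls below the rate achievable on type A alone: E₂/h₂ = λE₁/(1 + λh₁).
Solve for λ: λE₁h₂ = E₂(1 + λh₁) → λ(E₁h₂ − E₂h₁) = E₂ → λ = E₂/(E₁h₂ − E₂h₁).
λ = 18/(15×59 − 18×9.4) = 18/715.8 = 0.02515 per s.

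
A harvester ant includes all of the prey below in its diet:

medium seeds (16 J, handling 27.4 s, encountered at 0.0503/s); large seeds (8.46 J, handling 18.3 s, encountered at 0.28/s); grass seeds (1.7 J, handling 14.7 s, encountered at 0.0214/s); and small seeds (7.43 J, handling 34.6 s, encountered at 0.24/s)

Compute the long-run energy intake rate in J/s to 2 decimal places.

0.31 J/s

Energy encountered per unit search time: 0.0503×16 + 0.28×8.46 + 0.0214×1.7 + 0.24×7.43 = 4.993 J/s.
Handling time per unit search time: 0.0503×27.4 + 0.28×18.3 + 0.0214×14.7 + 0.24×34.6 = 15.12.
Rate = 4.993/(1 + 15.12) = 0.3097 J/s.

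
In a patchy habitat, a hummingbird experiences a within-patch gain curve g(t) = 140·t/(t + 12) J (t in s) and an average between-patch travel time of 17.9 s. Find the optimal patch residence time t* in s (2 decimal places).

By the marginal value theorem, leave when the instantaneous gain rate g'(t) equals the habitat-wide average g(t)/(T + t).
g'(t) = 140·12/(t + 12)². Setting 140·12/(t+12)² = 140t/[(t+12)(17.9+t)] gives 12(17.9+t) = t(t+12), so t² = 12×17.9 = 214.8.
t* = √214.8 = 14.66 s.

14.66 s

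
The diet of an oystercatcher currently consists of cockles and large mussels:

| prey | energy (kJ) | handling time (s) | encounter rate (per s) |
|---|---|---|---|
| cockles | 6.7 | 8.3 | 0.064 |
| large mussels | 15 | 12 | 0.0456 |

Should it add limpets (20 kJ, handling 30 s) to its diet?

Yes

On cockles and large mussels alone, R = ΣλE/(1+Σλh) = 1.113/2.078 = 0.5354 kJ/s.
Profitability of limpets: 20/30 = 0.6667 kJ/s.
0.6667 > 0.5354, so adding limpets raises the average — include it.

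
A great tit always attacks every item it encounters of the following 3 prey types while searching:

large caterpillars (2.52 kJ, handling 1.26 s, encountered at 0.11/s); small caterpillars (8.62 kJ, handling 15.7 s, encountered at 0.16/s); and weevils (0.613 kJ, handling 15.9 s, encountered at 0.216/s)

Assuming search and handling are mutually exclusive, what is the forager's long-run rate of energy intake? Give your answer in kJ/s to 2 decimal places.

R = Σλ_iE_i / (1 + Σλ_ih_i)
Numerator: 0.11×2.52 + 0.16×8.62 + 0.216×0.613 = 1.789
Denominator: 1 + 0.11×1.26 + 0.16×15.7 + 0.216×15.9 = 7.085
R = 1.789/7.085 = 0.2525 kJ/s

0.25 kJ/s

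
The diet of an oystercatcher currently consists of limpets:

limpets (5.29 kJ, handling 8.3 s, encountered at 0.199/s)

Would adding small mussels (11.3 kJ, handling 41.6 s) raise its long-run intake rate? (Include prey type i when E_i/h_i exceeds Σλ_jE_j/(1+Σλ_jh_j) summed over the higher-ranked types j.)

Intake rate on the current diet: R = (0.199×5.29) / (1 + 0.199×8.3) = 1.053/2.652 = 0.397 kJ/s.
Profitability of small mussels: 11.3/41.6 = 0.2716 kJ/s.
0.2716 < 0.397, so adding small mussels would lower the average — exclude it.

No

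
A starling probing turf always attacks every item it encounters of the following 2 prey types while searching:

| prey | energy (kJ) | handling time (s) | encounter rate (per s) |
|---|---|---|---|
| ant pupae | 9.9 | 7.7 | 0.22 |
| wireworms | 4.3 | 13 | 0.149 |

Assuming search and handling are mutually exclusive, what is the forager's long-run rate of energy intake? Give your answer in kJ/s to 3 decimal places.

0.609 kJ/s

R = (0.22×9.9 + 0.149×4.3) / (1 + 0.22×7.7 + 0.149×13) = 2.819/4.631 = 0.6087 kJ/s.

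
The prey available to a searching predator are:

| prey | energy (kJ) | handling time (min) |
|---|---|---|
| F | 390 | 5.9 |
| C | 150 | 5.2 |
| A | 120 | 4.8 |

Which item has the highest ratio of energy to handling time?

Profitability E/h (kJ/min): F = 390/5.9 = 66.1, C = 150/5.2 = 28.8, A = 120/4.8 = 25.
Ranked: F > C > A.

F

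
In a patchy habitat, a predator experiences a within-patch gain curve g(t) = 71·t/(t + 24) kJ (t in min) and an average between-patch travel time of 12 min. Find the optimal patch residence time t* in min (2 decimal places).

By the marginal value theorem, leave when the instantaneous gain rate g'(t) equals the habitat-wide average g(t)/(T + t).
g'(t) = 71·24/(t + 24)². Setting 71·24/(t+24)² = 71t/[(t+24)(12+t)] gives 24(12+t) = t(t+24), so t² = 24×12 = 288.
t* = √288 = 16.97 min.

16.97 min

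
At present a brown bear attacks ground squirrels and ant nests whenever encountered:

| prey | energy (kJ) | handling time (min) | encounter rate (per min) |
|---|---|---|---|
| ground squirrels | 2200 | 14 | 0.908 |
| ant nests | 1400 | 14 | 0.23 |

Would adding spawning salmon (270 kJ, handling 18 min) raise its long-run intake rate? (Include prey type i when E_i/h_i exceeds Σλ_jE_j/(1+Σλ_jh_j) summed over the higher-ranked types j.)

No

On ground squirrels and ant nests alone, R = ΣλE/(1+Σλh) = 2320/16.93 = 137 kJ/min.
spawning salmon: E/h = 270/18 = 15 kJ/min.
15 < 137, so adding spawning salmon would lower the average — exclude it.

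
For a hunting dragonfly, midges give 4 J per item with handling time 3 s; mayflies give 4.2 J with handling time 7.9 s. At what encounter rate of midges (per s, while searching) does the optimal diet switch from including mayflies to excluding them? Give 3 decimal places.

At the threshold, the rate on midges alone equals the profitability of mayflies: λ·4/(1 + λ·3) = 4.2/7.9 = 0.5316.
Rearranging, λ(4 − 0.5316×3) = 0.5316, so λ = 0.5316/2.405 = 0.2211 per s.

0.221 per s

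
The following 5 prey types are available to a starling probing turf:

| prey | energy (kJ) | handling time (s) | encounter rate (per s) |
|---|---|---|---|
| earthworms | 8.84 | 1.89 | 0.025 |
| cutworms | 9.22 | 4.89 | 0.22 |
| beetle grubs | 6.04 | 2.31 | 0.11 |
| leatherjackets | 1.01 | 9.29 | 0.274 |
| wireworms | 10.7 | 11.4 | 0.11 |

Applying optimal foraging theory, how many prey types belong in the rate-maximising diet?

Rank by E/h (kJ/s): earthworms 4.68, beetle grubs 2.61, cutworms 1.89, wireworms 0.939, leatherjackets 0.109. Include each in turn until the next type's E/h falls below the running intake rate.
Rate on top 1: 0.211. beetle grubs: 2.61 > 0.211 → include.
Rate on top 2: 0.6804. cutworms: 1.89 > 0.6804 → include.
Rate on top 3: 1.226. wireworms: 0.939 < 1.226 → exclude; stop.
Optimal diet: earthworms, beetle grubs, cutworms — 3 of 5 types.

3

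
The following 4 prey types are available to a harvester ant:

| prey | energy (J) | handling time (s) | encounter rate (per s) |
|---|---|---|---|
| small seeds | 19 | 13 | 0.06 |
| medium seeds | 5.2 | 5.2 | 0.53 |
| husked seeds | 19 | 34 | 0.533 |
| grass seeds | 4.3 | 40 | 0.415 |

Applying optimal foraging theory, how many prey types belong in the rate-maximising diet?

2

Rank by E/h (J/s): small seeds 1.46, medium seeds 1, husked seeds 0.559, grass seeds 0.107. Include each in turn until the next type's E/h falls below the running intake rate.
Rate on top 1: 0.6404. medium seeds: 1 > 0.6404 → include.
Rate on top 2: 0.8589. husked seeds: 0.559 < 0.8589 → exclude; stop.
Optimal diet: small seeds, medium seeds — 2 of 4 types.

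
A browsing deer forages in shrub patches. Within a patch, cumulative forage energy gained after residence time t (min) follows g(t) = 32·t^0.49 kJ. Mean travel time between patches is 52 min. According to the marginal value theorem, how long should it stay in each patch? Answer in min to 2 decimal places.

49.96 min

Optimal t* satisfies g'(t*) = g(t*)/(T + t*).
g'(t) = 0.49·32·t^-0.51. Setting 0.49·32·t^-0.51 = 32·t^0.49/(52+t) gives 0.49(52+t) = t, so 0.51·t = 0.49×52.
t* = 0.49×52/0.51 = 49.96 min.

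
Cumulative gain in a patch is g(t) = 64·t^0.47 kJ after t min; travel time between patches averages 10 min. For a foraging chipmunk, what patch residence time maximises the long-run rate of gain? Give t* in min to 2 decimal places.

8.87 min

By the marginal value theorem, leave when the instantaneous gain rate g'(t) equals the habitat-wide average g(t)/(T + t).
g'(t) = 0.47·64·t^-0.53. Setting 0.47·64·t^-0.53 = 64·t^0.47/(10+t) gives 0.47(10+t) = t, so 0.53·t = 0.47×10.
t* = 0.47×10/0.53 = 8.868 min.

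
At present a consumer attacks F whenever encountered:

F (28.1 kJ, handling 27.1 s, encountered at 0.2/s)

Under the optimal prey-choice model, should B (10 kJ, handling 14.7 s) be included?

No

Intake rate on the current diet: R = (0.2×28.1) / (1 + 0.2×27.1) = 5.62/6.42 = 0.8754 kJ/s.
B: E/h = 10/14.7 = 0.6803 kJ/s.
0.6803 < 0.8754, so adding B would lower the average — exclude it.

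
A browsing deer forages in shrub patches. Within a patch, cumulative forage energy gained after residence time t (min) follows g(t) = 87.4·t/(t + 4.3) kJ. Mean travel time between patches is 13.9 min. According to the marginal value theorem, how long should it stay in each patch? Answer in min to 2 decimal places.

Optimal t* satisfies g'(t*) = g(t*)/(T + t*).
g'(t) = 87.4·4.3/(t + 4.3)². Setting 87.4·4.3/(t+4.3)² = 87.4t/[(t+4.3)(13.9+t)] gives 4.3(13.9+t) = t(t+4.3), so t² = 4.3×13.9 = 59.77.
t* = √59.77 = 7.731 min.

7.73 min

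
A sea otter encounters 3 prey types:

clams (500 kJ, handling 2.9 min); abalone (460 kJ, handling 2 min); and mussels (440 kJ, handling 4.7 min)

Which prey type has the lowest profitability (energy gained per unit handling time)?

Profitability E/h (kJ/min): clams = 500/2.9 = 172, abalone = 460/2 = 230, mussels = 440/4.7 = 93.6.
Ranked: abalone > clams > mussels.

mussels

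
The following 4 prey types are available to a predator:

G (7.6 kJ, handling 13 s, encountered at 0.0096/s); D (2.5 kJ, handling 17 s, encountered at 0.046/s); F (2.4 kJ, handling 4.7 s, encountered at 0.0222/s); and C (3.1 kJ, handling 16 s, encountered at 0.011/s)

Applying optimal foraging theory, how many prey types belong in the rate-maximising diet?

Profitabilities (E/h, kJ/s): G 0.585, F 0.511, C 0.194, D 0.147. Add prey in this order while the next type's profitability exceeds the intake rate on those already taken.
Rate on top 1: 0.06486. F: 0.511 > 0.06486 → include.
Rate on top 2: 0.1027. C: 0.194 > 0.1027 → include.
Rate on top 3: 0.1141. D: 0.147 > 0.1141 → include.
Optimal diet: G, F, C, D — 4 of 4 types.

4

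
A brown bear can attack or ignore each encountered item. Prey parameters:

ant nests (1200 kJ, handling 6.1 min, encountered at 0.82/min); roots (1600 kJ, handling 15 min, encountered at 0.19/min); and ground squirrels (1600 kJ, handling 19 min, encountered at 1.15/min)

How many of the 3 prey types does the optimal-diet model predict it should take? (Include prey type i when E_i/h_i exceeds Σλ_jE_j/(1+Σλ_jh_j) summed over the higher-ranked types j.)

1

Profitabilities (E/h, kJ/min): ant nests 197, roots 107, ground squirrels 84.2. Add prey in this order while the next type's profitability exceeds the intake rate on those already taken.
Rate on top 1: 163.9. roots: 107 < 163.9 → exclude; stop.
Optimal diet: ant nests — 1 of 3 types.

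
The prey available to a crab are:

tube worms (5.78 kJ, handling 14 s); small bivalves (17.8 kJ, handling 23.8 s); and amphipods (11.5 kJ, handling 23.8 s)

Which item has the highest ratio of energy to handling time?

Profitability E/h (kJ/s): tube worms = 5.78/14 = 0.413, small bivalves = 17.8/23.8 = 0.748, amphipods = 11.5/23.8 = 0.483.
Ranked: small bivalves > amphipods > tube worms.

small bivalves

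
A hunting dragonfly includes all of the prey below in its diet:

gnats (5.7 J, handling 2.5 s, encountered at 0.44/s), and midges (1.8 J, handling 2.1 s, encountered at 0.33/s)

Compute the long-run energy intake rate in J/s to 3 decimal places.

1.111 J/s

Energy encountered per unit search time: 0.44×5.7 + 0.33×1.8 = 3.102 J/s.
Handling time per unit search time: 0.44×2.5 + 0.33×2.1 = 1.793.
Rate = 3.102/(1 + 1.793) = 1.111 J/s.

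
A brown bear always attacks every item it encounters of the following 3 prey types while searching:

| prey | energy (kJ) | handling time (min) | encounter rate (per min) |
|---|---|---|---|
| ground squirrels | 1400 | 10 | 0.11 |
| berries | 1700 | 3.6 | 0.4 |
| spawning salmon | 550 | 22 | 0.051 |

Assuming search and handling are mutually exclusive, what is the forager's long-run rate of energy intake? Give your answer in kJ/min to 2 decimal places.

R = Σλ_iE_i / (1 + Σλ_ih_i)
Numerator: 0.11×1400 + 0.4×1700 + 0.051×550 = 862
Denominator: 1 + 0.11×10 + 0.4×3.6 + 0.051×22 = 4.662
R = 862/4.662 = 184.9 kJ/min

184.91 kJ/min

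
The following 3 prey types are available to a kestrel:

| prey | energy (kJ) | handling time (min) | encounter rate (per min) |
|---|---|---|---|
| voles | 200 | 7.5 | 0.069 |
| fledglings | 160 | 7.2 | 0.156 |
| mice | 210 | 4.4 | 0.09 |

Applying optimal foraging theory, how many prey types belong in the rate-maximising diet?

Profitabilities (E/h, kJ/min): mice 47.7, voles 26.7, fledglings 22.2. Add prey in this order while the next type's profitability exceeds the intake rate on those already taken.
Rate on top 1: 13.54. voles: 26.7 > 13.54 → include.
Rate on top 2: 17.09. fledglings: 22.2 > 17.09 → include.
Optimal diet: mice, voles, fledglings — 3 of 3 types.

3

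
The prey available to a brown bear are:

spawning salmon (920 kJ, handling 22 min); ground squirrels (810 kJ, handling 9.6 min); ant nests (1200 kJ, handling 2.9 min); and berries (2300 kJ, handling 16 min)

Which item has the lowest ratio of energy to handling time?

In descending order of E/h:
ant nests: 1200/2.9 = 414 kJ/min
berries: 2300/16 = 144 kJ/min
ground squirrels: 810/9.6 = 84.4 kJ/min
spawning salmon: 920/22 = 41.8 kJ/min

spawning salmon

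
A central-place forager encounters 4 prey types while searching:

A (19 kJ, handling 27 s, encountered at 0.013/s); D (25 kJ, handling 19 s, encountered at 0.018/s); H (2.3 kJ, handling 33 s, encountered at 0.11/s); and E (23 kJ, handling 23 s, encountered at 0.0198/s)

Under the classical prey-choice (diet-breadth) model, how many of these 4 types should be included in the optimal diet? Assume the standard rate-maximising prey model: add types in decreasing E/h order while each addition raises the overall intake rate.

3

Rank by E/h (kJ/s): D 1.32, E 1, A 0.704, H 0.0697. Include each in turn until the next type's E/h falls below the running intake rate.
Rate on top 1: 0.3353. E: 1 > 0.3353 → include.
Rate on top 2: 0.5037. A: 0.704 > 0.5037 → include.
Rate on top 3: 0.5364. H: 0.0697 < 0.5364 → exclude; stop.
Optimal diet: D, E, A — 3 of 4 types.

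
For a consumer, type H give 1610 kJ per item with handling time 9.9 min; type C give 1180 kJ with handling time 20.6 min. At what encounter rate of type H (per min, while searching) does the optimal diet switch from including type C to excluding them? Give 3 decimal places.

At the threshold, the rate on type H alone equals the profitability of type C: λ·1610/(1 + λ·9.9) = 1180/20.6 = 57.28.
Rearranging, λ(1610 − 57.28×9.9) = 57.28, so λ = 57.28/1043 = 0.05492 per min.

0.055 per min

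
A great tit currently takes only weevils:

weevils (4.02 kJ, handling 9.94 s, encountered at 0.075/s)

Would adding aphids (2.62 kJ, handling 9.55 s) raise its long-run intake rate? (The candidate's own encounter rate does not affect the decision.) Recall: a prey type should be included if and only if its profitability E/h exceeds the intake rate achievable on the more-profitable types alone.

Yes

Current rate: (0.075×4.02)/(1 + 0.075×9.94) = 0.1727 kJ/s.
aphids: E/h = 2.62/9.55 = 0.2743 kJ/s.
Since 0.2743 > R, including aphids increases the long-run rate.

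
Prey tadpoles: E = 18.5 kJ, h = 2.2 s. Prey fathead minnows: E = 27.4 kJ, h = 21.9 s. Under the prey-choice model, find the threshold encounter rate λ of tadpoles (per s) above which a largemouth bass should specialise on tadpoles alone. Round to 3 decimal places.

0.079 per s

The zero-one rule: include fathead minnows iff E₂/h₂ > λE₁/(1+λh₁). Equality gives the switch point.
λE₁h₂ = E₂ + λE₂h₁ ⇒ λ = E₂/(E₁h₂ − E₂h₁) = 27.4/(405.1 − 60.28) = 0.07945 per s.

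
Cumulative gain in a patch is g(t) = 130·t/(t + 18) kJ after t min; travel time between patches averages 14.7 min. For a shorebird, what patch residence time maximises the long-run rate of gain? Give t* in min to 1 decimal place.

16.3 min

Optimal t* satisfies g'(t*) = g(t*)/(T + t*).
g'(t) = 130·18/(t + 18)². Setting 130·18/(t+18)² = 130t/[(t+18)(14.7+t)] gives 18(14.7+t) = t(t+18), so t² = 18×14.7 = 264.6.
t* = √264.6 = 16.27 min.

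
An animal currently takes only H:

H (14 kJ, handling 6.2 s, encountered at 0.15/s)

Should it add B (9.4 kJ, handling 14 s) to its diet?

On H alone, R = ΣλE/(1+Σλh) = 2.1/1.93 = 1.088 kJ/s.
Profitability of B: 9.4/14 = 0.6714 kJ/s.
0.6714 < 1.088, so adding B would lower the average — exclude it.

No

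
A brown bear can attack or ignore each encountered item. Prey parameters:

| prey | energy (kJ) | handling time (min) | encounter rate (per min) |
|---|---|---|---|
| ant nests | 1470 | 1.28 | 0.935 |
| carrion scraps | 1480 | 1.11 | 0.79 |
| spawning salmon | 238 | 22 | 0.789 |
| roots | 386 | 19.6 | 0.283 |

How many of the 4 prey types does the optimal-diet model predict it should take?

Rank by E/h (kJ/min): carrion scraps 1.33e+03, ant nests 1.15e+03, roots 19.7, spawning salmon 10.8. Include each in turn until the next type's E/h falls below the running intake rate.
Rate on top 1: 622.9. ant nests: 1.15e+03 > 622.9 → include.
Rate on top 2: 827.6. roots: 19.7 < 827.6 → exclude; stop.
Optimal diet: carrion scraps, ant nests — 2 of 4 types.

2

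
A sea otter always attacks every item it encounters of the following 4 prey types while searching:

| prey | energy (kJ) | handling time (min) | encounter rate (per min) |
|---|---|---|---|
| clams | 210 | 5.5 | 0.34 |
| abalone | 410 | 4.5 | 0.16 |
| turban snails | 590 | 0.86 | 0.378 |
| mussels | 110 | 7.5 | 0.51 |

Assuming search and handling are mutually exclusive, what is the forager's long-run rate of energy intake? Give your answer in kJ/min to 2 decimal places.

53.76 kJ/min

R = Σλ_iE_i / (1 + Σλ_ih_i)
Numerator: 0.34×210 + 0.16×410 + 0.378×590 + 0.51×110 = 416.1
Denominator: 1 + 0.34×5.5 + 0.16×4.5 + 0.378×0.86 + 0.51×7.5 = 7.74
R = 416.1/7.74 = 53.76 kJ/min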